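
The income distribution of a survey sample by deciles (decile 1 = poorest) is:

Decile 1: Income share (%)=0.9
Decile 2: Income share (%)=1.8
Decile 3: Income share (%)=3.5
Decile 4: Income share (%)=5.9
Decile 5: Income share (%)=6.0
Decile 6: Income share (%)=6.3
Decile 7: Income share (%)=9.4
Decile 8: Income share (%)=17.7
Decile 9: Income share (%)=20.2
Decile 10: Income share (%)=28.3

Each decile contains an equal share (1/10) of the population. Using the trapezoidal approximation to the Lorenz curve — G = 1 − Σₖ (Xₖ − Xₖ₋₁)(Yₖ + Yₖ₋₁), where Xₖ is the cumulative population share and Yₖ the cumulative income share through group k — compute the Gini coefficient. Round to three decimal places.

0.457

Cumulative income shares Yₖ: 0.0090, 0.0270, 0.0620, 0.1210, 0.1810, 0.2440, 0.3380, 0.5150, 0.7170, 1.0000
Σ (Xₖ−Xₖ₋₁)(Yₖ+Yₖ₋₁) = (1/10)(0.0090+0.0000) + (1/10)(0.0270+0.0090) + (1/10)(0.0620+0.0270) + (1/10)(0.1210+0.0620) + (1/10)(0.1810+0.1210) + (1/10)(0.2440+0.1810) + (1/10)(0.3380+0.2440) + (1/10)(0.5150+0.3380) + (1/10)(0.7170+0.5150) + (1/10)(1.0000+0.7170)
  = 0.0009 + 0.0036 + 0.0089 + 0.0183 + 0.0302 + 0.0425 + 0.0582 + 0.0853 + 0.1232 + 0.1717 = 0.5428
G = 1 − 0.5428 = 0.4572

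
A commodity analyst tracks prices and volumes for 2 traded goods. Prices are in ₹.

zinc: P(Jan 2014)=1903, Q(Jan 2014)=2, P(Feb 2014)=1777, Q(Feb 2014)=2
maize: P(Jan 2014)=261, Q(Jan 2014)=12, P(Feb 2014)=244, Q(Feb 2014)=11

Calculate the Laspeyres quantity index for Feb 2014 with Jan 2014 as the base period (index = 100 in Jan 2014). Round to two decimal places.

Laspeyres quantity index uses base-period prices as weights.
ΣP(Jan 2014)·Q(Feb 2014) = 1903×2 + 261×11 = 3806 + 2871 = 6677
ΣP(Jan 2014)·Q(Jan 2014) = 1903×2 + 261×12 = 3806 + 3132 = 6938
Index = 6677 / 6938 × 100 = 96.2381

96.24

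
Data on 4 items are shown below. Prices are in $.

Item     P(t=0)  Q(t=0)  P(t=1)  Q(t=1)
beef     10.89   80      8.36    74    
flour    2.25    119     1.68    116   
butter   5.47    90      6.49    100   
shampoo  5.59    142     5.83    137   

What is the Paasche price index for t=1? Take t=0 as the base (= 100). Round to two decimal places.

95.02

Paasche price index uses current-period quantities as weights.
ΣP(t=1)·Q(t=1) = 8.36×74 + 1.68×116 + 6.49×100 + 5.83×137 = 618.64 + 194.88 + 649 + 798.71 = 2261.23
ΣP(t=0)·Q(t=1) = 10.89×74 + 2.25×116 + 5.47×100 + 5.59×137 = 805.86 + 261 + 547 + 765.83 = 2379.69
Index = 2261.23 / 2379.69 × 100 = 95.0220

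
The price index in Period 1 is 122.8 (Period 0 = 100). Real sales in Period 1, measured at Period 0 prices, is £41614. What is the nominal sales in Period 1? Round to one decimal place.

51102.0

Nominal = Real × (Index/100) = 41614 × (122.8/100)
        = 41614 × 1.228 = 51101.9920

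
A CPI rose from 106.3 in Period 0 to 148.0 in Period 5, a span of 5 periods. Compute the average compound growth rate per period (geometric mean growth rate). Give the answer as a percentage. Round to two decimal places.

Growth factor = (148.0/106.3)^(1/5) = (1.392286)^(1/5) = 1.068429
Growth rate = 1.068429 − 1 = 0.068429 = 6.8429%

6.84%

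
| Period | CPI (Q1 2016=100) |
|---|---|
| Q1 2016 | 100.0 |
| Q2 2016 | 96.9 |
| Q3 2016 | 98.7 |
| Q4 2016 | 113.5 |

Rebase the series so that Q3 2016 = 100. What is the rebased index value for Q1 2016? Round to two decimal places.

101.32

Rebased(Q1 2016) = 100.0 / 98.7 × 100 = 101.3171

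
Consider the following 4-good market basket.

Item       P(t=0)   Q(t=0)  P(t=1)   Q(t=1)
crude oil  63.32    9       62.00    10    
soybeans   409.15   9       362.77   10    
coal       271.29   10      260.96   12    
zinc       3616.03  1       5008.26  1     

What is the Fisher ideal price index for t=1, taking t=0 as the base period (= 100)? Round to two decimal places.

107.47

Laspeyres component (base-period weights):
ΣP(t=1)Q(t=0) = 62.00×9 + 362.77×9 + 260.96×10 + 5008.26×1 = 558 + 3264.93 + 2609.6 + 5008.26 = 11440.79
ΣP(t=0)Q(t=0) = 63.32×9 + 409.15×9 + 271.29×10 + 3616.03×1 = 569.88 + 3682.35 + 2712.9 + 3616.03 = 10581.16
L = 11440.79 / 10581.16 × 100 = 108.1242
Paasche component (current-period weights):
ΣP(t=1)Q(t=1) = 62.00×10 + 362.77×10 + 260.96×12 + 5008.26×1 = 620 + 3627.7 + 3131.52 + 5008.26 = 12387.48
ΣP(t=0)Q(t=1) = 63.32×10 + 409.15×10 + 271.29×12 + 3616.03×1 = 633.2 + 4091.5 + 3255.48 + 3616.03 = 11596.21
P = 12387.48 / 11596.21 × 100 = 106.8235
Fisher = √(L × P) = √(108.1242 × 106.8235) = 107.4719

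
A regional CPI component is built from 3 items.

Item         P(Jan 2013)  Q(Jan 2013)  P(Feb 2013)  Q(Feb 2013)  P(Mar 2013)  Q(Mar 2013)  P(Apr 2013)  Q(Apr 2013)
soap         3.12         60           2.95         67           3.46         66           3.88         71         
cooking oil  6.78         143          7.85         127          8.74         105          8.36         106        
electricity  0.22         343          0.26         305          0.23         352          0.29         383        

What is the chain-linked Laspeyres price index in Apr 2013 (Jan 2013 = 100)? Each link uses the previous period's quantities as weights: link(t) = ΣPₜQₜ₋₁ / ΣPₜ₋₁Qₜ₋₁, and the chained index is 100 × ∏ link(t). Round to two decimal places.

Link Jan 2013→Feb 2013:
ΣP(Feb 2013)Q(Jan 2013) = 2.95×60 + 7.85×143 + 0.26×343 = 177 + 1122.55 + 89.18 = 1388.73
ΣP(Jan 2013)Q(Jan 2013) = 3.12×60 + 6.78×143 + 0.22×343 = 187.2 + 969.54 + 75.46 = 1232.2
link = 1388.73/1232.2 = 1.127033
Link Feb 2013→Mar 2013:
ΣP(Mar 2013)Q(Feb 2013) = 3.46×67 + 8.74×127 + 0.23×305 = 231.82 + 1109.98 + 70.15 = 1411.95
ΣP(Feb 2013)Q(Feb 2013) = 2.95×67 + 7.85×127 + 0.26×305 = 197.65 + 996.95 + 79.3 = 1273.9
link = 1411.95/1273.9 = 1.108368
Link Mar 2013→Apr 2013:
ΣP(Apr 2013)Q(Mar 2013) = 3.88×66 + 8.36×105 + 0.29×352 = 256.08 + 877.8 + 102.08 = 1235.96
ΣP(Mar 2013)Q(Mar 2013) = 3.46×66 + 8.74×105 + 0.23×352 = 228.36 + 917.7 + 80.96 = 1227.02
link = 1235.96/1227.02 = 1.007286
Chained index = 100 × 1.127033 × 1.108368 × 1.007286 = 125.8269

125.83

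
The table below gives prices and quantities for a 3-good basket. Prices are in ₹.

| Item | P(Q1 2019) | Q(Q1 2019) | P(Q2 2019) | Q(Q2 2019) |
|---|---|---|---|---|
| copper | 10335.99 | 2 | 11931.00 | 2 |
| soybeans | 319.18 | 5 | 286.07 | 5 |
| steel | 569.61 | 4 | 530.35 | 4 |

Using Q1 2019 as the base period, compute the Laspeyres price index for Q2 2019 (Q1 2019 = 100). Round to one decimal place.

Laspeyres price index uses base-period quantities as weights.
ΣP(Q2 2019)·Q(Q1 2019) = 11931.00×2 + 286.07×5 + 530.35×4 = 23862 + 1430.35 + 2121.4 = 27413.75
ΣP(Q1 2019)·Q(Q1 2019) = 10335.99×2 + 319.18×5 + 569.61×4 = 20671.98 + 1595.9 + 2278.44 = 24546.32
Index = 27413.75 / 24546.32 × 100 = 111.6817

111.7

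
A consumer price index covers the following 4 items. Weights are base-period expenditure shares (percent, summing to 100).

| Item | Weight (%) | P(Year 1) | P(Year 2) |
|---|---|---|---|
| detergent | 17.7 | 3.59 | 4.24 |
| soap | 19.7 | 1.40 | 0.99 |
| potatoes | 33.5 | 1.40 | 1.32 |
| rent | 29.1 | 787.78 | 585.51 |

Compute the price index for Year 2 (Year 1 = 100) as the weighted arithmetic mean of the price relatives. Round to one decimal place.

88.0

detergent: 17.7 × (4.24/3.59) = 17.7 × 1.181058 = 20.9047
soap: 19.7 × (0.99/1.40) = 19.7 × 0.707143 = 13.9307
potatoes: 33.5 × (1.32/1.40) = 33.5 × 0.942857 = 31.5857
rent: 29.1 × (585.51/787.78) = 29.1 × 0.743240 = 21.6283
Index = Σ wᵢ·(p₁ᵢ/p₀ᵢ) = 20.9047 + 13.9307 + 31.5857 + 21.6283 = 88.0495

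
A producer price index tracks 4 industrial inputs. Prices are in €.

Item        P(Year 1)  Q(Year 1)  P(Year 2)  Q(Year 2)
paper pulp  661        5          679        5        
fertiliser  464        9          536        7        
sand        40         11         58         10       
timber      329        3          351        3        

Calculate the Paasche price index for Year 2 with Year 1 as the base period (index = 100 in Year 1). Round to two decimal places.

Paasche price index uses current-period quantities as weights.
ΣP(Year 2)·Q(Year 2) = 679×5 + 536×7 + 58×10 + 351×3 = 3395 + 3752 + 580 + 1053 = 8780
ΣP(Year 1)·Q(Year 2) = 661×5 + 464×7 + 40×10 + 329×3 = 3305 + 3248 + 400 + 987 = 7940
Index = 8780 / 7940 × 100 = 110.5793

110.58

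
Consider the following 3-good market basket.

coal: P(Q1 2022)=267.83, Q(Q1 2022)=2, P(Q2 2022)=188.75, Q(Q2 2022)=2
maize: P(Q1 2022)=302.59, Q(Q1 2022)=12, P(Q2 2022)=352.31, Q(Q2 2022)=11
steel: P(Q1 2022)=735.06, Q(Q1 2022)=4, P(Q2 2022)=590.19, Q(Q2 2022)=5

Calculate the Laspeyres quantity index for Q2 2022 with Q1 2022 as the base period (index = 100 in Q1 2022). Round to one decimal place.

106.1

Laspeyres quantity index uses base-period prices as weights.
ΣP(Q1 2022)·Q(Q2 2022) = 267.83×2 + 302.59×11 + 735.06×5 = 535.66 + 3328.49 + 3675.3 = 7539.45
ΣP(Q1 2022)·Q(Q1 2022) = 267.83×2 + 302.59×12 + 735.06×4 = 535.66 + 3631.08 + 2940.24 = 7106.98
Index = 7539.45 / 7106.98 × 100 = 106.0851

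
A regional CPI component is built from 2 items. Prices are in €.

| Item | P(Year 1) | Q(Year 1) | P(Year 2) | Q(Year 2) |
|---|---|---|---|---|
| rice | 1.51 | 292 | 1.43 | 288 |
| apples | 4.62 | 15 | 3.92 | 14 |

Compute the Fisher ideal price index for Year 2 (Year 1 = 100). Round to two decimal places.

93.39

Laspeyres component (base-period weights):
ΣP(Year 2)Q(Year 1) = 1.43×292 + 3.92×15 = 417.56 + 58.8 = 476.36
ΣP(Year 1)Q(Year 1) = 1.51×292 + 4.62×15 = 440.92 + 69.3 = 510.22
L = 476.36 / 510.22 × 100 = 93.3636
Paasche component (current-period weights):
ΣP(Year 2)Q(Year 2) = 1.43×288 + 3.92×14 = 411.84 + 54.88 = 466.72
ΣP(Year 1)Q(Year 2) = 1.51×288 + 4.62×14 = 434.88 + 64.68 = 499.56
P = 466.72 / 499.56 × 100 = 93.4262
Fisher = √(L × P) = √(93.3636 × 93.4262) = 93.3949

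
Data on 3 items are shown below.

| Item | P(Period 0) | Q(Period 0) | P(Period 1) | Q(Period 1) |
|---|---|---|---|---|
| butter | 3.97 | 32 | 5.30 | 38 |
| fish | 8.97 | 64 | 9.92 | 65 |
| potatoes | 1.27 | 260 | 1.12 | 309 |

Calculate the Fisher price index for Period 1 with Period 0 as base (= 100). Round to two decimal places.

Laspeyres component (base-period weights):
ΣP(Period 1)Q(Period 0) = 5.30×32 + 9.92×64 + 1.12×260 = 169.6 + 634.88 + 291.2 = 1095.68
ΣP(Period 0)Q(Period 0) = 3.97×32 + 8.97×64 + 1.27×260 = 127.04 + 574.08 + 330.2 = 1031.32
L = 1095.68 / 1031.32 × 100 = 106.2405
Paasche component (current-period weights):
ΣP(Period 1)Q(Period 1) = 5.30×38 + 9.92×65 + 1.12×309 = 201.4 + 644.8 + 346.08 = 1192.28
ΣP(Period 0)Q(Period 1) = 3.97×38 + 8.97×65 + 1.27×309 = 150.86 + 583.05 + 392.43 = 1126.34
P = 1192.28 / 1126.34 × 100 = 105.8544
Fisher = √(L × P) = √(106.2405 × 105.8544) = 106.0473

106.05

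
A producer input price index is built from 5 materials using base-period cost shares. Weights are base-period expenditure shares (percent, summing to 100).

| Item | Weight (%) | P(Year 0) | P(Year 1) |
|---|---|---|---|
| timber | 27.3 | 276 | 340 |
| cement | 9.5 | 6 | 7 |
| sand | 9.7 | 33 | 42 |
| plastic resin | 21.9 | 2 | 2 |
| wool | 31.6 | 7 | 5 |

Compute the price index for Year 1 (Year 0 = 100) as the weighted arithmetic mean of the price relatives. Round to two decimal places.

101.53

timber: 27.3 × (340/276) = 27.3 × 1.231884 = 33.6304
cement: 9.5 × (7/6) = 9.5 × 1.166667 = 11.0833
sand: 9.7 × (42/33) = 9.7 × 1.272727 = 12.3455
plastic resin: 21.9 × (2/2) = 21.9 × 1.000000 = 21.9000
wool: 31.6 × (5/7) = 31.6 × 0.714286 = 22.5714
Index = Σ wᵢ·(p₁ᵢ/p₀ᵢ) = 33.6304 + 11.0833 + 12.3455 + 21.9000 + 22.5714 = 101.5307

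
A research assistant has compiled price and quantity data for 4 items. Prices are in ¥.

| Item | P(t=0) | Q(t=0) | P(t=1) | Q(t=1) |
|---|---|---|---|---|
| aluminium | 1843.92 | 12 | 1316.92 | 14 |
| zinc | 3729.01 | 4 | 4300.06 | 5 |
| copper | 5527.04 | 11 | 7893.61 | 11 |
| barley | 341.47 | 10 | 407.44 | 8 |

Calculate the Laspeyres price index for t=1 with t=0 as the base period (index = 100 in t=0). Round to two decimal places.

122.37

Laspeyres price index uses base-period quantities as weights.
ΣP(t=1)·Q(t=0) = 1316.92×12 + 4300.06×4 + 7893.61×11 + 407.44×10 = 15803.04 + 17200.24 + 86829.71 + 4074.4 = 123907.39
ΣP(t=0)·Q(t=0) = 1843.92×12 + 3729.01×4 + 5527.04×11 + 341.47×10 = 22127.04 + 14916.04 + 60797.44 + 3414.7 = 101255.22
Index = 123907.39 / 101255.22 × 100 = 122.3714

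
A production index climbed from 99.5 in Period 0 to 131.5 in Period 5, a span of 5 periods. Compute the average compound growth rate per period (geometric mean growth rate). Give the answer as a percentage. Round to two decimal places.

5.74%

Growth factor = (131.5/99.5)^(1/5) = (1.321608)^(1/5) = 1.057354
Growth rate = 1.057354 − 1 = 0.057354 = 5.7354%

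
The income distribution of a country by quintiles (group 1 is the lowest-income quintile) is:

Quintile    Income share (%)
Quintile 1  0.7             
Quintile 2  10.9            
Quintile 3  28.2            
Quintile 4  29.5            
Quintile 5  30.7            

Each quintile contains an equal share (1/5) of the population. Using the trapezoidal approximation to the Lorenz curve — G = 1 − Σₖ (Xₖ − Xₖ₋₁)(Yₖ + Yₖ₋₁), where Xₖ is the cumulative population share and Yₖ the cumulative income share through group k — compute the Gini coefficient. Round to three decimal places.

0.314

Cumulative income shares Yₖ: 0.0070, 0.1160, 0.3980, 0.6930, 1.0000
Σ (Xₖ−Xₖ₋₁)(Yₖ+Yₖ₋₁) = (1/5)(0.0070+0.0000) + (1/5)(0.1160+0.0070) + (1/5)(0.3980+0.1160) + (1/5)(0.6930+0.3980) + (1/5)(1.0000+0.6930)
  = 0.0014 + 0.0246 + 0.1028 + 0.2182 + 0.3386 = 0.6856
G = 1 − 0.6856 = 0.3144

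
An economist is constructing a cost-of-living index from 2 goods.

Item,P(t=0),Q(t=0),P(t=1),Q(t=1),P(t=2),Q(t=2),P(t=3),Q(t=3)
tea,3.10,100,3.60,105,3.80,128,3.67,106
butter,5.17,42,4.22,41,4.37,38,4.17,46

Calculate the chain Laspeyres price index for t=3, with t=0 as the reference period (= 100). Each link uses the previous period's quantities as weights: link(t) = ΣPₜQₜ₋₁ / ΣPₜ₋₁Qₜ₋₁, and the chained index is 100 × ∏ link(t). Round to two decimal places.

Link t=0→t=1:
ΣP(t=1)Q(t=0) = 3.60×100 + 4.22×42 = 360 + 177.24 = 537.24
ΣP(t=0)Q(t=0) = 3.10×100 + 5.17×42 = 310 + 217.14 = 527.14
link = 537.24/527.14 = 1.019160
Link t=1→t=2:
ΣP(t=2)Q(t=1) = 3.80×105 + 4.37×41 = 399 + 179.17 = 578.17
ΣP(t=1)Q(t=1) = 3.60×105 + 4.22×41 = 378 + 173.02 = 551.02
link = 578.17/551.02 = 1.049272
Link t=2→t=3:
ΣP(t=3)Q(t=2) = 3.67×128 + 4.17×38 = 469.76 + 158.46 = 628.22
ΣP(t=2)Q(t=2) = 3.80×128 + 4.37×38 = 486.4 + 166.06 = 652.46
link = 628.22/652.46 = 0.962848
Chained index = 100 × 1.019160 × 1.049272 × 0.962848 = 102.9647

102.96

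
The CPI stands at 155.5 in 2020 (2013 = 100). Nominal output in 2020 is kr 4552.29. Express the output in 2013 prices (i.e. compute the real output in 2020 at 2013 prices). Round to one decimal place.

2927.5

Real = Nominal ÷ (Index/100) = 4552.29 ÷ (155.5/100)
     = 4552.29 ÷ 1.555 = 2927.5177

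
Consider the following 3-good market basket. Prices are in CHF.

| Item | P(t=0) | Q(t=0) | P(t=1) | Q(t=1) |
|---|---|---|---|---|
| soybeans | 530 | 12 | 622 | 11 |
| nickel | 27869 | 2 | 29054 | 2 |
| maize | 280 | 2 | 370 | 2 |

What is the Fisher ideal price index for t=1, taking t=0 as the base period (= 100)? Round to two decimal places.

Laspeyres component (base-period weights):
ΣP(t=1)Q(t=0) = 622×12 + 29054×2 + 370×2 = 7464 + 58108 + 740 = 66312
ΣP(t=0)Q(t=0) = 530×12 + 27869×2 + 280×2 = 6360 + 55738 + 560 = 62658
L = 66312 / 62658 × 100 = 105.8317
Paasche component (current-period weights):
ΣP(t=1)Q(t=1) = 622×11 + 29054×2 + 370×2 = 6842 + 58108 + 740 = 65690
ΣP(t=0)Q(t=1) = 530×11 + 27869×2 + 280×2 = 5830 + 55738 + 560 = 62128
P = 65690 / 62128 × 100 = 105.7333
Fisher = √(L × P) = √(105.8317 × 105.7333) = 105.7825

105.78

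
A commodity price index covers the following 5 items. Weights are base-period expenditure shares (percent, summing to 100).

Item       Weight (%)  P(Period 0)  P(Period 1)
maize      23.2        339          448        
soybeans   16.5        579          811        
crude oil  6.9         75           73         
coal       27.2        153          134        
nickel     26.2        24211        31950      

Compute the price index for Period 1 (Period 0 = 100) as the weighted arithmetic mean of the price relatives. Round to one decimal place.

maize: 23.2 × (448/339) = 23.2 × 1.321534 = 30.6596
soybeans: 16.5 × (811/579) = 16.5 × 1.400691 = 23.1114
crude oil: 6.9 × (73/75) = 6.9 × 0.973333 = 6.7160
coal: 27.2 × (134/153) = 27.2 × 0.875817 = 23.8222
nickel: 26.2 × (31950/24211) = 26.2 × 1.319648 = 34.5748
Index = Σ wᵢ·(p₁ᵢ/p₀ᵢ) = 30.6596 + 23.1114 + 6.7160 + 23.8222 + 34.5748 = 118.8840

118.9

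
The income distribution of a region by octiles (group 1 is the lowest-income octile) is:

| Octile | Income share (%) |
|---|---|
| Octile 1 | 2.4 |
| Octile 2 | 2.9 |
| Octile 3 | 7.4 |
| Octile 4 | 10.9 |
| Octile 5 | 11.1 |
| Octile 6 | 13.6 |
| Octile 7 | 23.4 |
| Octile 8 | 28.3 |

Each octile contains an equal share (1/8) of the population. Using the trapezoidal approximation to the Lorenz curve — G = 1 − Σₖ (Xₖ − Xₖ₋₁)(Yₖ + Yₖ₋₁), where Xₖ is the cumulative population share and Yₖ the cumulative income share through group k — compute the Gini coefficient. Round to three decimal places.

Cumulative income shares Yₖ: 0.0240, 0.0530, 0.1270, 0.2360, 0.3470, 0.4830, 0.7170, 1.0000
Σ (Xₖ−Xₖ₋₁)(Yₖ+Yₖ₋₁) = (1/8)(0.0240+0.0000) + (1/8)(0.0530+0.0240) + (1/8)(0.1270+0.0530) + (1/8)(0.2360+0.1270) + (1/8)(0.3470+0.2360) + (1/8)(0.4830+0.3470) + (1/8)(0.7170+0.4830) + (1/8)(1.0000+0.7170)
  = 0.0030 + 0.0096 + 0.0225 + 0.0454 + 0.0729 + 0.1037 + 0.1500 + 0.2146 = 0.6218
G = 1 − 0.6218 = 0.3782

0.378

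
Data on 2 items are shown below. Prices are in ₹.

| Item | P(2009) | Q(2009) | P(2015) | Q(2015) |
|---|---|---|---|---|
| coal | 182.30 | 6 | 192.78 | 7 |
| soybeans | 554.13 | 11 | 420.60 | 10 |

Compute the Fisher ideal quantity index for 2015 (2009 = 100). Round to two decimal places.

95.44

Laspeyres component (base-period weights):
ΣP(2009)Q(2015) = 182.30×7 + 554.13×10 = 1276.1 + 5541.3 = 6817.4
ΣP(2009)Q(2009) = 182.30×6 + 554.13×11 = 1093.8 + 6095.43 = 7189.23
L = 6817.4 / 7189.23 × 100 = 94.8280
Paasche component (current-period weights):
ΣP(2015)Q(2015) = 192.78×7 + 420.60×10 = 1349.46 + 4206 = 5555.46
ΣP(2015)Q(2009) = 192.78×6 + 420.60×11 = 1156.68 + 4626.6 = 5783.28
P = 5555.46 / 5783.28 × 100 = 96.0607
Fisher = √(L × P) = √(94.8280 × 96.0607) = 95.4423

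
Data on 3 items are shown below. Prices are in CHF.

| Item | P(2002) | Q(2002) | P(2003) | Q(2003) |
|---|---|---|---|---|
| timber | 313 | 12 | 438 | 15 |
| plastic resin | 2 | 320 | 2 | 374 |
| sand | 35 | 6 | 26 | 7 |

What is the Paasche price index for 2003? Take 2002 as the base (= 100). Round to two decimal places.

Paasche price index uses current-period quantities as weights.
ΣP(2003)·Q(2003) = 438×15 + 2×374 + 26×7 = 6570 + 748 + 182 = 7500
ΣP(2002)·Q(2003) = 313×15 + 2×374 + 35×7 = 4695 + 748 + 245 = 5688
Index = 7500 / 5688 × 100 = 131.8565

131.86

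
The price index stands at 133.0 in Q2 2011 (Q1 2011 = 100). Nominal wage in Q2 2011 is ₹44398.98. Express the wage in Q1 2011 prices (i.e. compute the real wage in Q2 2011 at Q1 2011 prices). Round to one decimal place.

33382.7

Real = Nominal ÷ (Index/100) = 44398.98 ÷ (133.0/100)
     = 44398.98 ÷ 1.330 = 33382.6917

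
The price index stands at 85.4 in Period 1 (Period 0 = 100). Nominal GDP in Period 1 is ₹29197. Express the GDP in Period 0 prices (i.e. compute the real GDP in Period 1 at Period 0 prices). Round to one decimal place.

Real = Nominal ÷ (Index/100) = 29197 ÷ (85.4/100)
     = 29197 ÷ 0.854 = 34188.5246

34188.5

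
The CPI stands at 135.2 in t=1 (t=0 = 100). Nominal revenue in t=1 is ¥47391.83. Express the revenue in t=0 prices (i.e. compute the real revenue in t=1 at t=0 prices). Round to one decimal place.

35053.1

Real = Nominal ÷ (Index/100) = 47391.83 ÷ (135.2/100)
     = 47391.83 ÷ 1.352 = 35053.1287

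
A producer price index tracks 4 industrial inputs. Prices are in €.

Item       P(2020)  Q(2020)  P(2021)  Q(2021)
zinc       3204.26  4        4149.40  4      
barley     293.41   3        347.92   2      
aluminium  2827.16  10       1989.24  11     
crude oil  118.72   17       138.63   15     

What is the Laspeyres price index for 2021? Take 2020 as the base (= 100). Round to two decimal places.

90.69

Laspeyres price index uses base-period quantities as weights.
ΣP(2021)·Q(2020) = 4149.40×4 + 347.92×3 + 1989.24×10 + 138.63×17 = 16597.6 + 1043.76 + 19892.4 + 2356.71 = 39890.47
ΣP(2020)·Q(2020) = 3204.26×4 + 293.41×3 + 2827.16×10 + 118.72×17 = 12817.04 + 880.23 + 28271.6 + 2018.24 = 43987.11
Index = 39890.47 / 43987.11 × 100 = 90.6867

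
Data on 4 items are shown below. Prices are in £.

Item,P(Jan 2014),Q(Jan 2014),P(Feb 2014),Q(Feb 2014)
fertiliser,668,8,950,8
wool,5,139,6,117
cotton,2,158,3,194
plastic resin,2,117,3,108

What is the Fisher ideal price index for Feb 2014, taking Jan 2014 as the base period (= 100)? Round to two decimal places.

140.73

Laspeyres component (base-period weights):
ΣP(Feb 2014)Q(Jan 2014) = 950×8 + 6×139 + 3×158 + 3×117 = 7600 + 834 + 474 + 351 = 9259
ΣP(Jan 2014)Q(Jan 2014) = 668×8 + 5×139 + 2×158 + 2×117 = 5344 + 695 + 316 + 234 = 6589
L = 9259 / 6589 × 100 = 140.5221
Paasche component (current-period weights):
ΣP(Feb 2014)Q(Feb 2014) = 950×8 + 6×117 + 3×194 + 3×108 = 7600 + 702 + 582 + 324 = 9208
ΣP(Jan 2014)Q(Feb 2014) = 668×8 + 5×117 + 2×194 + 2×108 = 5344 + 585 + 388 + 216 = 6533
P = 9208 / 6533 × 100 = 140.9460
Fisher = √(L × P) = √(140.5221 × 140.9460) = 140.7339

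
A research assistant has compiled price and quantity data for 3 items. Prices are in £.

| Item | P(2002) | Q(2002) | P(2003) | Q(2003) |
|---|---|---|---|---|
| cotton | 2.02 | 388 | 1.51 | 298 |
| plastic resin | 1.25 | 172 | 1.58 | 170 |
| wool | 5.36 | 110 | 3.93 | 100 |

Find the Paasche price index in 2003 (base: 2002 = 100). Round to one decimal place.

82.3

Paasche price index uses current-period quantities as weights.
ΣP(2003)·Q(2003) = 1.51×298 + 1.58×170 + 3.93×100 = 449.98 + 268.6 + 393 = 1111.58
ΣP(2002)·Q(2003) = 2.02×298 + 1.25×170 + 5.36×100 = 601.96 + 212.5 + 536 = 1350.46
Index = 1111.58 / 1350.46 × 100 = 82.3112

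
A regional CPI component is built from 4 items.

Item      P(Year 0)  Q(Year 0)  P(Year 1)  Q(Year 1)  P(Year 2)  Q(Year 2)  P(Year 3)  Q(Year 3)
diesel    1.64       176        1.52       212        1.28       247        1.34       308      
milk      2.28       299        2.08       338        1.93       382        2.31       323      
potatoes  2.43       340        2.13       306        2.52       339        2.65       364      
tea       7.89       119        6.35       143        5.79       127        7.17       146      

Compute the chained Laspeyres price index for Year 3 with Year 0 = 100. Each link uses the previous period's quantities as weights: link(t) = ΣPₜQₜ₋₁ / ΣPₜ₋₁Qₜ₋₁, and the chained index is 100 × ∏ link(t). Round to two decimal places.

96.66

Link Year 0→Year 1:
ΣP(Year 1)Q(Year 0) = 1.52×176 + 2.08×299 + 2.13×340 + 6.35×119 = 267.52 + 621.92 + 724.2 + 755.65 = 2369.29
ΣP(Year 0)Q(Year 0) = 1.64×176 + 2.28×299 + 2.43×340 + 7.89×119 = 288.64 + 681.72 + 826.2 + 938.91 = 2735.47
link = 2369.29/2735.47 = 0.866136
Link Year 1→Year 2:
ΣP(Year 2)Q(Year 1) = 1.28×212 + 1.93×338 + 2.52×306 + 5.79×143 = 271.36 + 652.34 + 771.12 + 827.97 = 2522.79
ΣP(Year 1)Q(Year 1) = 1.52×212 + 2.08×338 + 2.13×306 + 6.35×143 = 322.24 + 703.04 + 651.78 + 908.05 = 2585.11
link = 2522.79/2585.11 = 0.975893
Link Year 2→Year 3:
ΣP(Year 3)Q(Year 2) = 1.34×247 + 2.31×382 + 2.65×339 + 7.17×127 = 330.98 + 882.42 + 898.35 + 910.59 = 3022.34
ΣP(Year 2)Q(Year 2) = 1.28×247 + 1.93×382 + 2.52×339 + 5.79×127 = 316.16 + 737.26 + 854.28 + 735.33 = 2643.03
link = 3022.34/2643.03 = 1.143513
Chained index = 100 × 0.866136 × 0.975893 × 1.143513 = 96.6562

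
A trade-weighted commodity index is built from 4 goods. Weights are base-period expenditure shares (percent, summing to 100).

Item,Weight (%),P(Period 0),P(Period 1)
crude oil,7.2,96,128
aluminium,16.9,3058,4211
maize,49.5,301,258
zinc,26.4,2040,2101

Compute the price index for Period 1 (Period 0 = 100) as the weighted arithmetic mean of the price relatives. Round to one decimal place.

crude oil: 7.2 × (128/96) = 7.2 × 1.333333 = 9.6000
aluminium: 16.9 × (4211/3058) = 16.9 × 1.377044 = 23.2720
maize: 49.5 × (258/301) = 49.5 × 0.857143 = 42.4286
zinc: 26.4 × (2101/2040) = 26.4 × 1.029902 = 27.1894
Index = Σ wᵢ·(p₁ᵢ/p₀ᵢ) = 9.6000 + 23.2720 + 42.4286 + 27.1894 = 102.4900

102.5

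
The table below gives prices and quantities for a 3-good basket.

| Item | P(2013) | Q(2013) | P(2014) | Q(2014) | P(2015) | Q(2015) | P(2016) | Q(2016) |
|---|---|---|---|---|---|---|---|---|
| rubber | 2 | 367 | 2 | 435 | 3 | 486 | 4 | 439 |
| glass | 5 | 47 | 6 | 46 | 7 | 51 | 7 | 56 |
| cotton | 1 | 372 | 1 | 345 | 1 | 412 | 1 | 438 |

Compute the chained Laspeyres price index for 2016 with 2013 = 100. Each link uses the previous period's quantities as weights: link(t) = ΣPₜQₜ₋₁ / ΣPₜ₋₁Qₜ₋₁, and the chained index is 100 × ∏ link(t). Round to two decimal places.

166.77

Link 2013→2014:
ΣP(2014)Q(2013) = 2×367 + 6×47 + 1×372 = 734 + 282 + 372 = 1388
ΣP(2013)Q(2013) = 2×367 + 5×47 + 1×372 = 734 + 235 + 372 = 1341
link = 1388/1341 = 1.035048
Link 2014→2015:
ΣP(2015)Q(2014) = 3×435 + 7×46 + 1×345 = 1305 + 322 + 345 = 1972
ΣP(2014)Q(2014) = 2×435 + 6×46 + 1×345 = 870 + 276 + 345 = 1491
link = 1972/1491 = 1.322602
Link 2015→2016:
ΣP(2016)Q(2015) = 4×486 + 7×51 + 1×412 = 1944 + 357 + 412 = 2713
ΣP(2015)Q(2015) = 3×486 + 7×51 + 1×412 = 1458 + 357 + 412 = 2227
link = 2713/2227 = 1.218231
Chained index = 100 × 1.035048 × 1.322602 × 1.218231 = 166.7706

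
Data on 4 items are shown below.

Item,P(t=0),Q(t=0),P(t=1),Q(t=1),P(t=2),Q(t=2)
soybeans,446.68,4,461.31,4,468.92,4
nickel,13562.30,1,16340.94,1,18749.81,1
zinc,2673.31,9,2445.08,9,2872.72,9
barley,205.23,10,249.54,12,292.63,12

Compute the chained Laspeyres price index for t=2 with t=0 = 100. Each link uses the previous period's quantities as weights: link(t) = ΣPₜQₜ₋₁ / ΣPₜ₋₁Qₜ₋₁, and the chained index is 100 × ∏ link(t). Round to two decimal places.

119.18

Link t=0→t=1:
ΣP(t=1)Q(t=0) = 461.31×4 + 16340.94×1 + 2445.08×9 + 249.54×10 = 1845.24 + 16340.94 + 22005.72 + 2495.4 = 42687.3
ΣP(t=0)Q(t=0) = 446.68×4 + 13562.30×1 + 2673.31×9 + 205.23×10 = 1786.72 + 13562.3 + 24059.79 + 2052.3 = 41461.11
link = 42687.3/41461.11 = 1.029574
Link t=1→t=2:
ΣP(t=2)Q(t=1) = 468.92×4 + 18749.81×1 + 2872.72×9 + 292.63×12 = 1875.68 + 18749.81 + 25854.48 + 3511.56 = 49991.53
ΣP(t=1)Q(t=1) = 461.31×4 + 16340.94×1 + 2445.08×9 + 249.54×12 = 1845.24 + 16340.94 + 22005.72 + 2994.48 = 43186.38
link = 49991.53/43186.38 = 1.157576
Chained index = 100 × 1.029574 × 1.157576 = 119.1811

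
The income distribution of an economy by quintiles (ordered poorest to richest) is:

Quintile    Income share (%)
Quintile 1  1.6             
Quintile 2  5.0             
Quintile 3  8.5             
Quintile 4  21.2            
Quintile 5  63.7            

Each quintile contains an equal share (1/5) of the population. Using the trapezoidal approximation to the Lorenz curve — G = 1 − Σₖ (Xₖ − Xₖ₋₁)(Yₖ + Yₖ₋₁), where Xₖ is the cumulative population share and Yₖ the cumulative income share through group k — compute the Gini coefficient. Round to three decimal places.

0.562

Cumulative income shares Yₖ: 0.0160, 0.0660, 0.1510, 0.3630, 1.0000
Σ (Xₖ−Xₖ₋₁)(Yₖ+Yₖ₋₁) = (1/5)(0.0160+0.0000) + (1/5)(0.0660+0.0160) + (1/5)(0.1510+0.0660) + (1/5)(0.3630+0.1510) + (1/5)(1.0000+0.3630)
  = 0.0032 + 0.0164 + 0.0434 + 0.1028 + 0.2726 = 0.4384
G = 1 − 0.4384 = 0.5616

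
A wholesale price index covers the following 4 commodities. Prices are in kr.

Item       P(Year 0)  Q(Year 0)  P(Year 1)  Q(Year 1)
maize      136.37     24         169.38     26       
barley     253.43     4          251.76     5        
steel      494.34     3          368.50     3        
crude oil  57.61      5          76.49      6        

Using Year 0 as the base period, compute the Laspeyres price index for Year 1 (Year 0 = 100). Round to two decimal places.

Laspeyres price index uses base-period quantities as weights.
ΣP(Year 1)·Q(Year 0) = 169.38×24 + 251.76×4 + 368.50×3 + 76.49×5 = 4065.12 + 1007.04 + 1105.5 + 382.45 = 6560.11
ΣP(Year 0)·Q(Year 0) = 136.37×24 + 253.43×4 + 494.34×3 + 57.61×5 = 3272.88 + 1013.72 + 1483.02 + 288.05 = 6057.67
Index = 6560.11 / 6057.67 × 100 = 108.2943

108.29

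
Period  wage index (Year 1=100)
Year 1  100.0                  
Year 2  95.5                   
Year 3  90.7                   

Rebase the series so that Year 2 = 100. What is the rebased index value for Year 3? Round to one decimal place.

Rebased(Year 3) = 90.7 / 95.5 × 100 = 94.9738

95.0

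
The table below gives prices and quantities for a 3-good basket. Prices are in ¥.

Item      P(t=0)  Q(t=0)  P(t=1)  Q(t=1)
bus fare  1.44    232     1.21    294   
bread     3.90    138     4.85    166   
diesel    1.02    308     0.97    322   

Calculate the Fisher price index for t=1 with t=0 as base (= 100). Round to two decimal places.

Laspeyres component (base-period weights):
ΣP(t=1)Q(t=0) = 1.21×232 + 4.85×138 + 0.97×308 = 280.72 + 669.3 + 298.76 = 1248.78
ΣP(t=0)Q(t=0) = 1.44×232 + 3.90×138 + 1.02×308 = 334.08 + 538.2 + 314.16 = 1186.44
L = 1248.78 / 1186.44 × 100 = 105.2544
Paasche component (current-period weights):
ΣP(t=1)Q(t=1) = 1.21×294 + 4.85×166 + 0.97×322 = 355.74 + 805.1 + 312.34 = 1473.18
ΣP(t=0)Q(t=1) = 1.44×294 + 3.90×166 + 1.02×322 = 423.36 + 647.4 + 328.44 = 1399.2
P = 1473.18 / 1399.2 × 100 = 105.2873
Fisher = √(L × P) = √(105.2544 × 105.2873) = 105.2708

105.27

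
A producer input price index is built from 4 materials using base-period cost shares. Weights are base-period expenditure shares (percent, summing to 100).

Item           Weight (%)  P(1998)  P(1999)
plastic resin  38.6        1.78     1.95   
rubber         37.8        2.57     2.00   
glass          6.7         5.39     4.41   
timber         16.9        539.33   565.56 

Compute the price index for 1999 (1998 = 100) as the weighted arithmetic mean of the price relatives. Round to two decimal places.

94.91

plastic resin: 38.6 × (1.95/1.78) = 38.6 × 1.095506 = 42.2865
rubber: 37.8 × (2.00/2.57) = 37.8 × 0.778210 = 29.4163
glass: 6.7 × (4.41/5.39) = 6.7 × 0.818182 = 5.4818
timber: 16.9 × (565.56/539.33) = 16.9 × 1.048634 = 17.7219
Index = Σ wᵢ·(p₁ᵢ/p₀ᵢ) = 42.2865 + 29.4163 + 5.4818 + 17.7219 = 94.9066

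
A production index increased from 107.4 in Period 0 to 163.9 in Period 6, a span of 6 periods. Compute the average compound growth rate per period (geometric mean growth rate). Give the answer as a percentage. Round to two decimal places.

7.30%

Growth factor = (163.9/107.4)^(1/6) = (1.526071)^(1/6) = 1.072990
Growth rate = 1.072990 − 1 = 0.072990 = 7.2990%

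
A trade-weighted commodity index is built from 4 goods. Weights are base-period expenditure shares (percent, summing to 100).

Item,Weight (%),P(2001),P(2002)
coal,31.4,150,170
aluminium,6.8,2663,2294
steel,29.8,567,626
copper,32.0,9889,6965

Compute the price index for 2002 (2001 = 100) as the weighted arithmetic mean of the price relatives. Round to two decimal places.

96.88

coal: 31.4 × (170/150) = 31.4 × 1.133333 = 35.5867
aluminium: 6.8 × (2294/2663) = 6.8 × 0.861434 = 5.8578
steel: 29.8 × (626/567) = 29.8 × 1.104056 = 32.9009
copper: 32.0 × (6965/9889) = 32.0 × 0.704318 = 22.5382
Index = Σ wᵢ·(p₁ᵢ/p₀ᵢ) = 35.5867 + 5.8578 + 32.9009 + 22.5382 = 96.8835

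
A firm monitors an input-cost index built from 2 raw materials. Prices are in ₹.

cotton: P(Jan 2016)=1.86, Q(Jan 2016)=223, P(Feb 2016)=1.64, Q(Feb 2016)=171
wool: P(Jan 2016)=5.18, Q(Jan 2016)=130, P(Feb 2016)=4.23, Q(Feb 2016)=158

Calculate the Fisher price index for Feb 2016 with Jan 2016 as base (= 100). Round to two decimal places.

83.81

Laspeyres component (base-period weights):
ΣP(Feb 2016)Q(Jan 2016) = 1.64×223 + 4.23×130 = 365.72 + 549.9 = 915.62
ΣP(Jan 2016)Q(Jan 2016) = 1.86×223 + 5.18×130 = 414.78 + 673.4 = 1088.18
L = 915.62 / 1088.18 × 100 = 84.1423
Paasche component (current-period weights):
ΣP(Feb 2016)Q(Feb 2016) = 1.64×171 + 4.23×158 = 280.44 + 668.34 = 948.78
ΣP(Jan 2016)Q(Feb 2016) = 1.86×171 + 5.18×158 = 318.06 + 818.44 = 1136.5
P = 948.78 / 1136.5 × 100 = 83.4826
Fisher = √(L × P) = √(84.1423 × 83.4826) = 83.8118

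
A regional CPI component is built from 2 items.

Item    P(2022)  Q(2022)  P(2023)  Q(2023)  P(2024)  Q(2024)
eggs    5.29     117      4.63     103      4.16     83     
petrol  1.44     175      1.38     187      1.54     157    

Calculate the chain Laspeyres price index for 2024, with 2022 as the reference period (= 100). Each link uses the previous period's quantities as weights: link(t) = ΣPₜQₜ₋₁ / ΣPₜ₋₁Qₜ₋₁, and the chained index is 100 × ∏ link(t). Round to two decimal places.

Link 2022→2023:
ΣP(2023)Q(2022) = 4.63×117 + 1.38×175 = 541.71 + 241.5 = 783.21
ΣP(2022)Q(2022) = 5.29×117 + 1.44×175 = 618.93 + 252 = 870.93
link = 783.21/870.93 = 0.899280
Link 2023→2024:
ΣP(2024)Q(2023) = 4.16×103 + 1.54×187 = 428.48 + 287.98 = 716.46
ΣP(2023)Q(2023) = 4.63×103 + 1.38×187 = 476.89 + 258.06 = 734.95
link = 716.46/734.95 = 0.974842
Chained index = 100 × 0.899280 × 0.974842 = 87.6656

87.67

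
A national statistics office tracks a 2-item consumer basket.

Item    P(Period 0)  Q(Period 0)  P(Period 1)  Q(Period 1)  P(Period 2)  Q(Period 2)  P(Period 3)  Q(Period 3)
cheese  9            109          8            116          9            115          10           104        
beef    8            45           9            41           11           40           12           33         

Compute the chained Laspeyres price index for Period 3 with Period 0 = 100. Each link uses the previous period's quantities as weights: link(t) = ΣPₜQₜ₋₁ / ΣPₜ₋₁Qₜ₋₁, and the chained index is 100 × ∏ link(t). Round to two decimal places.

121.30

Link Period 0→Period 1:
ΣP(Period 1)Q(Period 0) = 8×109 + 9×45 = 872 + 405 = 1277
ΣP(Period 0)Q(Period 0) = 9×109 + 8×45 = 981 + 360 = 1341
link = 1277/1341 = 0.952274
Link Period 1→Period 2:
ΣP(Period 2)Q(Period 1) = 9×116 + 11×41 = 1044 + 451 = 1495
ΣP(Period 1)Q(Period 1) = 8×116 + 9×41 = 928 + 369 = 1297
link = 1495/1297 = 1.152660
Link Period 2→Period 3:
ΣP(Period 3)Q(Period 2) = 10×115 + 12×40 = 1150 + 480 = 1630
ΣP(Period 2)Q(Period 2) = 9×115 + 11×40 = 1035 + 440 = 1475
link = 1630/1475 = 1.105085
Chained index = 100 × 0.952274 × 1.152660 × 1.105085 = 121.2995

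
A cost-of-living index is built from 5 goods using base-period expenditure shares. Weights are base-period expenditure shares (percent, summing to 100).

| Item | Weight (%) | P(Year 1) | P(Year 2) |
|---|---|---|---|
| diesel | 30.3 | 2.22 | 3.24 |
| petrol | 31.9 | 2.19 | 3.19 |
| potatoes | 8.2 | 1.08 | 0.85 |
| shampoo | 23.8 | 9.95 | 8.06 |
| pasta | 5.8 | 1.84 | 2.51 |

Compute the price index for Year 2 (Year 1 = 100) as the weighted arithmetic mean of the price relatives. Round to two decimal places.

diesel: 30.3 × (3.24/2.22) = 30.3 × 1.459459 = 44.2216
petrol: 31.9 × (3.19/2.19) = 31.9 × 1.456621 = 46.4662
potatoes: 8.2 × (0.85/1.08) = 8.2 × 0.787037 = 6.4537
shampoo: 23.8 × (8.06/9.95) = 23.8 × 0.810050 = 19.2792
pasta: 5.8 × (2.51/1.84) = 5.8 × 1.364130 = 7.9120
Index = Σ wᵢ·(p₁ᵢ/p₀ᵢ) = 44.2216 + 46.4662 + 6.4537 + 19.2792 + 7.9120 = 124.3327

124.33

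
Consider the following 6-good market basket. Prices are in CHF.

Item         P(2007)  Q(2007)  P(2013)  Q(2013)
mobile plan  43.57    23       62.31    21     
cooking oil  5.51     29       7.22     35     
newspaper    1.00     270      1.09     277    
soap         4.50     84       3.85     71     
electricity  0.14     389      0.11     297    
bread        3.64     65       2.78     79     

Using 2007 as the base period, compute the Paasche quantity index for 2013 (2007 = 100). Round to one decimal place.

Paasche quantity index uses current-period prices as weights.
ΣP(2013)·Q(2013) = 62.31×21 + 7.22×35 + 1.09×277 + 3.85×71 + 0.11×297 + 2.78×79 = 1308.51 + 252.7 + 301.93 + 273.35 + 32.67 + 219.62 = 2388.78
ΣP(2013)·Q(2007) = 62.31×23 + 7.22×29 + 1.09×270 + 3.85×84 + 0.11×389 + 2.78×65 = 1433.13 + 209.38 + 294.3 + 323.4 + 42.79 + 180.7 = 2483.7
Index = 2388.78 / 2483.7 × 100 = 96.1783

96.2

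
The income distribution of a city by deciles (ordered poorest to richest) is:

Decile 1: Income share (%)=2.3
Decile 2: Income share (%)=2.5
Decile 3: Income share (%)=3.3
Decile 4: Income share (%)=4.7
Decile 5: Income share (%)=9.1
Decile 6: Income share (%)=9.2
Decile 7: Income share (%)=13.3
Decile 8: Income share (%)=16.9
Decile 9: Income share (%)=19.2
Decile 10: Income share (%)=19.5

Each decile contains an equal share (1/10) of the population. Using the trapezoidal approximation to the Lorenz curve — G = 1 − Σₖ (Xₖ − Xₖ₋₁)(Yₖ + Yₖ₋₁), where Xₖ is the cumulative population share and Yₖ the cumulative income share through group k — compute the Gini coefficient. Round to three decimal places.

0.366

Cumulative income shares Yₖ: 0.0230, 0.0480, 0.0810, 0.1280, 0.2190, 0.3110, 0.4440, 0.6130, 0.8050, 1.0000
Σ (Xₖ−Xₖ₋₁)(Yₖ+Yₖ₋₁) = (1/10)(0.0230+0.0000) + (1/10)(0.0480+0.0230) + (1/10)(0.0810+0.0480) + (1/10)(0.1280+0.0810) + (1/10)(0.2190+0.1280) + (1/10)(0.3110+0.2190) + (1/10)(0.4440+0.3110) + (1/10)(0.6130+0.4440) + (1/10)(0.8050+0.6130) + (1/10)(1.0000+0.8050)
  = 0.0023 + 0.0071 + 0.0129 + 0.0209 + 0.0347 + 0.0530 + 0.0755 + 0.1057 + 0.1418 + 0.1805 = 0.6344
G = 1 − 0.6344 = 0.3656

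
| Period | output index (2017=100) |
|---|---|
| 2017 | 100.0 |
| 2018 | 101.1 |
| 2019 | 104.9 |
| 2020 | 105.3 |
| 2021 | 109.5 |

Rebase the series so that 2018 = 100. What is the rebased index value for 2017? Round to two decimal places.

98.91

Rebased(2017) = 100.0 / 101.1 × 100 = 98.9120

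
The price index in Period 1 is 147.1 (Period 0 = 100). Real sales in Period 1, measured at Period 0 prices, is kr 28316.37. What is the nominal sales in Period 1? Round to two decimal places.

Nominal = Real × (Index/100) = 28316.37 × (147.1/100)
        = 28316.37 × 1.471 = 41653.3803

41653.38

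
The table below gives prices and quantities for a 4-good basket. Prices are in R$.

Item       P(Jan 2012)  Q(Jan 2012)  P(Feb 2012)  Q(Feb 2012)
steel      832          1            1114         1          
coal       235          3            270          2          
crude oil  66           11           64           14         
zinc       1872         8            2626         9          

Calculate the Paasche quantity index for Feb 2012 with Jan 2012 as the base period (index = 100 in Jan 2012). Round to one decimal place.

Paasche quantity index uses current-period prices as weights.
ΣP(Feb 2012)·Q(Feb 2012) = 1114×1 + 270×2 + 64×14 + 2626×9 = 1114 + 540 + 896 + 23634 = 26184
ΣP(Feb 2012)·Q(Jan 2012) = 1114×1 + 270×3 + 64×11 + 2626×8 = 1114 + 810 + 704 + 21008 = 23636
Index = 26184 / 23636 × 100 = 110.7802

110.8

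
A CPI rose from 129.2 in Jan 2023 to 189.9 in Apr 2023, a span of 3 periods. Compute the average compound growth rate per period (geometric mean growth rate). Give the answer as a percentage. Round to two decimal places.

13.70%

Growth factor = (189.9/129.2)^(1/3) = (1.469814)^(1/3) = 1.136983
Growth rate = 1.136983 − 1 = 0.136983 = 13.6983%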